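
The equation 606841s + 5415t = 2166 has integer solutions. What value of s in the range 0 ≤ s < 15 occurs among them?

6

Reduce mod 5415: 606841s ≡ 2166 (mod 5415). With g = gcd(606841, 5415) = 361 dividing 2166, divide through: 1681s ≡ 6 (mod 15).
Since gcd(1681, 15) = 1, s ≡ 6·(1681)⁻¹ ≡ 6 (mod 15). Smallest non-negative: 6.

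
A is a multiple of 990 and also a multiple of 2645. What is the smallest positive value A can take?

gcd first: 2645 = 2·990 + 665; 990 = 1·665 + 325; 665 = 2·325 + 15; 325 = 21·15 + 10; 15 = 1·10 + 5; 10 = 2·5 + 0 → gcd = 5
lcm = 990·2645/gcd = 2618550/5 = 523710

523710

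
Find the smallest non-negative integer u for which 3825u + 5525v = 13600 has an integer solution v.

5

gcd(3825, 5525) = 425 (Euclid: 5525 = 1·3825 + 1700; 3825 = 2·1700 + 425; 1700 = 4·425 + 0), and 425 | 13600.
Extended Euclid: 3825·(3) + 5525·(-2) = 425. Scale by 32: u₀ = 96.
General solution u = u₀ + 13t; reducing mod 13 gives u = 5 (and v = -1).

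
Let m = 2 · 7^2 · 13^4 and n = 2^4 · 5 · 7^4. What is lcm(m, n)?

max exponent per prime: 2^4 · 5 · 7^4 · 13^4 = 5485996880

5485996880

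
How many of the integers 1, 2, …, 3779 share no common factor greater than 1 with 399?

2047

399 = 3·7·19. Inclusion–exclusion on these primes:
3779 − ⌊3779/3⌋ − ⌊3779/7⌋ − ⌊3779/19⌋ + ⌊3779/21⌋ + ⌊3779/57⌋ + ⌊3779/133⌋ − ⌊3779/399⌋ = 2047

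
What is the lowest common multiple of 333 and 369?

gcd first: 369 = 1·333 + 36; 333 = 9·36 + 9; 36 = 4·9 + 0 → gcd = 9
lcm = 333·369/gcd = 122877/9 = 13653

13653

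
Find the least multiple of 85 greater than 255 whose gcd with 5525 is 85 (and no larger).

Multiples of 85 above 255: 85·4, 85·5, … . Need the cofactor coprime to 5525/85 = 65.
Checking s = 4, 5, … the first with gcd(s, 65) = 1 is s = 4, giving 340.

340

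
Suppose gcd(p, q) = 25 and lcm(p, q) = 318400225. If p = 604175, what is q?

13175

Using pq = gcd(p,q)·lcm(p,q) = 25·318400225 = 7960005625, we get q = 7960005625/604175 = 13175.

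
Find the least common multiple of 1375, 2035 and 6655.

lcm(1375, 2035) = 1375·2035/gcd = 2798125/55 = 50875
lcm(50875, 6655) = 50875·6655/gcd = 338573125/55 = 6155875

6155875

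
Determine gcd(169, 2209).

1

Euclid: 2209 = 13·169 + 12; 169 = 14·12 + 1; 12 = 12·1 + 0. Last nonzero remainder: 1.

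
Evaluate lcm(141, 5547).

141 = 3 · 47; 5547 = 3 · 43²
max exponents: 3 · 43² · 47 = 260709

260709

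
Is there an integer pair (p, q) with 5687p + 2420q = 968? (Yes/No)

By Bézout, 5687p + 2420q = 968 has integer solutions iff gcd(5687, 2420) | 968.
Euclid: 5687 = 2·2420 + 847; 2420 = 2·847 + 726; 847 = 1·726 + 121; 726 = 6·121 + 0. gcd = 121; 968 mod 121 = 0. Yes.

Yes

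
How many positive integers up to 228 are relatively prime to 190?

86

190 = 2·5·19. Inclusion–exclusion on these primes:
228 − ⌊228/2⌋ − ⌊228/5⌋ − ⌊228/19⌋ + ⌊228/10⌋ + ⌊228/38⌋ + ⌊228/95⌋ − ⌊228/190⌋ = 86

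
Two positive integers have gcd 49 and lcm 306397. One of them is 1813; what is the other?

a·b = gcd·lcm = 49·306397 = 15013453, so b = 15013453/1813 = 8281.

8281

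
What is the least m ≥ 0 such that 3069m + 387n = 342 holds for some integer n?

gcd(3069, 387) = 9 (Euclid: 3069 = 7·387 + 360; 387 = 1·360 + 27; 360 = 13·27 + 9; 27 = 3·9 + 0), and 9 | 342.
Extended Euclid: 3069·(14) + 387·(-111) = 9. Scale by 38: m₀ = 532.
General solution m = m₀ + 43t; reducing mod 43 gives m = 16 (and n = -126).

16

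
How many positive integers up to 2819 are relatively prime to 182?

182 = 2·7·13. Inclusion–exclusion on these primes:
2819 − ⌊2819/2⌋ − ⌊2819/7⌋ − ⌊2819/13⌋ + ⌊2819/14⌋ + ⌊2819/26⌋ + ⌊2819/91⌋ − ⌊2819/182⌋ = 1116

1116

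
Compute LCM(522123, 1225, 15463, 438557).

5724517412775

lcm(522123, 1225) = 522123·1225/gcd = 639600675/7 = 91371525
lcm(91371525, 15463) = 91371525·15463/gcd = 1412877891075/329 = 4294461675
lcm(4294461675, 438557) = 4294461675·438557/gcd = 1883366228802975/329 = 5724517412775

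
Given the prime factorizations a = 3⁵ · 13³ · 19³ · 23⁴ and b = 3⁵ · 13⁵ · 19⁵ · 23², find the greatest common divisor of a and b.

1937103408981

min exponent per shared prime: 3⁵ · 13³ · 19³ · 23² = 1937103408981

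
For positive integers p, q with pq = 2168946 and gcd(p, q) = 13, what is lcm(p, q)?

166842

Since gcd(p,q)·lcm(p,q) = pq, lcm = 2168946/13 = 166842.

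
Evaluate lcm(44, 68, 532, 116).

lcm(44, 68) = 44·68/gcd = 2992/4 = 748
lcm(748, 532) = 748·532/gcd = 397936/4 = 99484
lcm(99484, 116) = 99484·116/gcd = 11540144/4 = 2885036

2885036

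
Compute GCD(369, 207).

9

369 = 3² · 41
207 = 3² · 23
Common: 3² = 9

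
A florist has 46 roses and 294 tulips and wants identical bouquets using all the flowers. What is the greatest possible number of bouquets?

2

Euclid: 294 = 6·46 + 18; 46 = 2·18 + 10; 18 = 1·10 + 8; 10 = 1·8 + 2; 8 = 4·2 + 0. Last nonzero remainder: 2.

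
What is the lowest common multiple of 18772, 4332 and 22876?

18772 = 2² · 13 · 19²; 4332 = 2² · 3 · 19²; 22876 = 2² · 7 · 19 · 43
lcm takes max exponent of each prime: 2² · 3 · 7 · 13 · 19² · 43 = 16951116

16951116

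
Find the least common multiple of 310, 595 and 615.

310 = 2 · 5 · 31; 595 = 5 · 7 · 17; 615 = 3 · 5 · 41
lcm takes max exponent of each prime: 2 · 3 · 5 · 7 · 17 · 31 · 41 = 4537470

4537470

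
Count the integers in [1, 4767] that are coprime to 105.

2179

105 = 3·5·7. Inclusion–exclusion on these primes:
4767 − ⌊4767/3⌋ − ⌊4767/5⌋ − ⌊4767/7⌋ + ⌊4767/15⌋ + ⌊4767/21⌋ + ⌊4767/35⌋ − ⌊4767/105⌋ = 2179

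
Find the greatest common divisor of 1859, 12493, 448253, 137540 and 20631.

13

1859 = 11 · 13²; 12493 = 13 · 31²; 448253 = 13 · 29² · 41; 137540 = 2² · 5 · 13 · 23²; 20631 = 3 · 13 · 23²
gcd takes min exponent of each prime: 13 = 13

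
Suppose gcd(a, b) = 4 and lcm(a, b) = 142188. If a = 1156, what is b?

a·b = gcd·lcm = 4·142188 = 568752, so b = 568752/1156 = 492.

492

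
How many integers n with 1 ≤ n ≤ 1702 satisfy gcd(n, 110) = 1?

619

110 = 2·5·11. Inclusion–exclusion on these primes:
1702 − ⌊1702/2⌋ − ⌊1702/5⌋ − ⌊1702/11⌋ + ⌊1702/10⌋ + ⌊1702/22⌋ + ⌊1702/55⌋ − ⌊1702/110⌋ = 619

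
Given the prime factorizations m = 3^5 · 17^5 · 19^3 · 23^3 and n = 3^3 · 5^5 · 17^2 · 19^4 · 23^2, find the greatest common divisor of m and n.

min exponent per shared prime: 3^3 · 17^2 · 19^3 · 23^2 = 28312491033

28312491033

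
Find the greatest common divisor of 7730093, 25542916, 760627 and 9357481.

gcd(7730093, 25542916): 25542916 = 3·7730093 + 2352637; 7730093 = 3·2352637 + 672182; 2352637 = 3·672182 + 336091; 672182 = 2·336091 + 0 → 336091
gcd(336091, 760627): 760627 = 2·336091 + 88445; 336091 = 3·88445 + 70756; 88445 = 1·70756 + 17689; 70756 = 4·17689 + 0 → 17689
gcd(17689, 9357481): 9357481 = 529·17689 + 0 → 17689

17689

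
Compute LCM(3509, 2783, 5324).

3551108

3509 = 11² · 29; 2783 = 11² · 23; 5324 = 2² · 11³
lcm takes max exponent of each prime: 2² · 11³ · 23 · 29 = 3551108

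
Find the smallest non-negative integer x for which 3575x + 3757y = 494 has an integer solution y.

Euclid: 3757 = 1·3575 + 182; 3575 = 19·182 + 117; 182 = 1·117 + 65; 117 = 1·65 + 52; 65 = 1·52 + 13; 52 = 4·13 + 0 → gcd = 13; 494 = 13·38.
Back-substitution yields 3575·(-62) + 3757·(59) = 13, so one solution is x = -62·38 = -2356, y = 59·38 = 2242.
Solutions in x differ by 3757/13 = 289; the one in [0, 289) is -2356 mod 289 = 245.

245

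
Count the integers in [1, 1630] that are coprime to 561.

930

561 = 3·11·17. Inclusion–exclusion on these primes:
1630 − ⌊1630/3⌋ − ⌊1630/11⌋ − ⌊1630/17⌋ + ⌊1630/33⌋ + ⌊1630/51⌋ + ⌊1630/187⌋ − ⌊1630/561⌋ = 930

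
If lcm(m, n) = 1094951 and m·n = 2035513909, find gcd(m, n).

gcd·lcm = product, so gcd = 2035513909/1094951 = 1859.

1859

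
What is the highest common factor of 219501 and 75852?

219501 = 3² · 29³
75852 = 2² · 3² · 7² · 43
Common: 3² = 9

9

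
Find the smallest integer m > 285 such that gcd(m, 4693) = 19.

304

4693 = 19·247. Any m with gcd(m, 4693) = 19 is a multiple of 19, say 19s, with s coprime to 247.
Need s > 285/19, so s ≥ 16. First s ≥ 16 with gcd(s, 247) = 1 is s = 16. Thus m = 19·16 = 304.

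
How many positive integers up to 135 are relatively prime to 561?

77

Prime factors of 561: 3, 11, 17. Count integers ≤ 135 divisible by none of them.
By inclusion–exclusion: 135 − ⌊135/3⌋ − ⌊135/11⌋ − ⌊135/17⌋ + ⌊135/33⌋ + ⌊135/51⌋ + ⌊135/187⌋ − ⌊135/561⌋ = 77.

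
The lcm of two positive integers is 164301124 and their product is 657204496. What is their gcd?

4

gcd·lcm = product, so gcd = 657204496/164301124 = 4.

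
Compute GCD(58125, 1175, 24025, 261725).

58125 = 3 · 5⁴ · 31; 1175 = 5² · 47; 24025 = 5² · 31²; 261725 = 5² · 19² · 29
gcd takes min exponent of each prime: 5² = 25

25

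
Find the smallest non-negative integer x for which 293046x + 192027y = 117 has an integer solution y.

50064

gcd(293046, 192027) = 3 (Euclid: 293046 = 1·192027 + 101019; 192027 = 1·101019 + 91008; 101019 = 1·91008 + 10011; 91008 = 9·10011 + 909; 10011 = 11·909 + 12; 909 = 75·12 + 9; 12 = 1·9 + 3; 9 = 3·3 + 0), and 3 | 117.
Extended Euclid: 293046·(16055) + 192027·(-24501) = 3. Scale by 39: x₀ = 626145.
General solution x = x₀ + 64009t; reducing mod 64009 gives x = 50064 (and y = -76401).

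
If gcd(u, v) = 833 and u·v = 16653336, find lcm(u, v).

Since gcd(u,v)·lcm(u,v) = uv, lcm = 16653336/833 = 19992.

19992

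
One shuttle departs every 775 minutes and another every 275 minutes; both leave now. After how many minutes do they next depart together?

8525

gcd first: 775 = 2·275 + 225; 275 = 1·225 + 50; 225 = 4·50 + 25; 50 = 2·25 + 0 → gcd = 25
lcm = 775·275/gcd = 213125/25 = 8525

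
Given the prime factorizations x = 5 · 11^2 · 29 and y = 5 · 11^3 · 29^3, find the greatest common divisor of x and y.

min exponent per shared prime: 5 · 11^2 · 29 = 17545

17545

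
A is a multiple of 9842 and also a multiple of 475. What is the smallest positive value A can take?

gcd first: 9842 = 20·475 + 342; 475 = 1·342 + 133; 342 = 2·133 + 76; 133 = 1·76 + 57; 76 = 1·57 + 19; 57 = 3·19 + 0 → gcd = 19
lcm = 9842·475/gcd = 4674950/19 = 246050

246050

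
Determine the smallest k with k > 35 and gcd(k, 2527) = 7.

42

Multiples of 7 above 35: 7·6, 7·7, … . Need the cofactor coprime to 2527/7 = 361.
Checking s = 6, 7, … the first with gcd(s, 361) = 1 is s = 6, giving 42.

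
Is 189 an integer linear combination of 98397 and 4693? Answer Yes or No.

No

gcd(98397, 4693): 98397 = 20·4693 + 4537; 4693 = 1·4537 + 156; 4537 = 29·156 + 13; 156 = 12·13 + 0 → 13
13 does not divide 189, so a solution does not exist.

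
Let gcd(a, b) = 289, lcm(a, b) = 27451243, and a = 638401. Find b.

12427

a·b = gcd·lcm = 289·27451243 = 7933409227, so b = 7933409227/638401 = 12427.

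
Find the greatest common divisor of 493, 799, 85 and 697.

17

493 = 17 · 29; 799 = 17 · 47; 85 = 5 · 17; 697 = 17 · 41
gcd takes min exponent of each prime: 17 = 17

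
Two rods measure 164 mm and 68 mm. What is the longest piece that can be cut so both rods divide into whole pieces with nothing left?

4

Euclid: 164 = 2·68 + 28; 68 = 2·28 + 12; 28 = 2·12 + 4; 12 = 3·4 + 0. Last nonzero remainder: 4.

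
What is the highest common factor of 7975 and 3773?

Euclid: 7975 = 2·3773 + 429; 3773 = 8·429 + 341; 429 = 1·341 + 88; 341 = 3·88 + 77; 88 = 1·77 + 11; 77 = 7·11 + 0. Last nonzero remainder: 11.

11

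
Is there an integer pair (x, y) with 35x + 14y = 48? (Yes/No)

No

By Bézout, 35x + 14y = 48 has integer solutions iff gcd(35, 14) | 48.
Euclid: 35 = 2·14 + 7; 14 = 2·7 + 0. gcd = 7; 48 mod 7 = 6. No.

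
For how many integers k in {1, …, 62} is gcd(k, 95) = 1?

95 = 5·19. Inclusion–exclusion on these primes:
62 − ⌊62/5⌋ − ⌊62/19⌋ + ⌊62/95⌋ = 47

47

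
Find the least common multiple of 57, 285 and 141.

lcm(57, 285) = 57·285/gcd = 16245/57 = 285
lcm(285, 141) = 285·141/gcd = 40185/3 = 13395

13395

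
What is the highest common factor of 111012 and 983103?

33

Euclid: 983103 = 8·111012 + 95007; 111012 = 1·95007 + 16005; 95007 = 5·16005 + 14982; 16005 = 1·14982 + 1023; 14982 = 14·1023 + 660; 1023 = 1·660 + 363; 660 = 1·363 + 297; 363 = 1·297 + 66; 297 = 4·66 + 33; 66 = 2·33 + 0. Last nonzero remainder: 33.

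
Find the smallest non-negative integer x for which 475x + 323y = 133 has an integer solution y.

3

Euclid: 475 = 1·323 + 152; 323 = 2·152 + 19; 152 = 8·19 + 0 → gcd = 19; 133 = 19·7.
Back-substitution yields 475·(-2) + 323·(3) = 19, so one solution is x = -2·7 = -14, y = 3·7 = 21.
Solutions in x differ by 323/19 = 17; the one in [0, 17) is -14 mod 17 = 3.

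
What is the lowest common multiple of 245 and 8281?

41405

gcd first: 8281 = 33·245 + 196; 245 = 1·196 + 49; 196 = 4·49 + 0 → gcd = 49
lcm = 245·8281/gcd = 2028845/49 = 41405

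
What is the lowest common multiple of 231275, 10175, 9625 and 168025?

lcm(231275, 10175) = 231275·10175/gcd = 2353223125/275 = 8557175
lcm(8557175, 9625) = 8557175·9625/gcd = 82362809375/275 = 299501125
lcm(299501125, 168025) = 299501125·168025/gcd = 50323676528125/275 = 182995187375

182995187375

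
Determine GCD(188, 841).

188 = 2² · 47
841 = 29²
Common: 1 = 1

1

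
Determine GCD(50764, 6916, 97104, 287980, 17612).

28

gcd(50764, 6916): 50764 = 7·6916 + 2352; 6916 = 2·2352 + 2212; 2352 = 1·2212 + 140; 2212 = 15·140 + 112; 140 = 1·112 + 28; 112 = 4·28 + 0 → 28
gcd(28, 97104): 97104 = 3468·28 + 0 → 28
gcd(28, 287980): 287980 = 10285·28 + 0 → 28
gcd(28, 17612): 17612 = 629·28 + 0 → 28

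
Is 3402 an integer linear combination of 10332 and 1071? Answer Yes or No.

gcd(10332, 1071): 10332 = 9·1071 + 693; 1071 = 1·693 + 378; 693 = 1·378 + 315; 378 = 1·315 + 63; 315 = 5·63 + 0 → 63
63 divides 3402, so a solution exists.

Yes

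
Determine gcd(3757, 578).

289

3757 = 13 · 17²
578 = 2 · 17²
Common: 17² = 289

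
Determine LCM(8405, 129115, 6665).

9332819545

lcm(8405, 129115) = 8405·129115/gcd = 1085211575/5 = 217042315
lcm(217042315, 6665) = 217042315·6665/gcd = 1446587029475/155 = 9332819545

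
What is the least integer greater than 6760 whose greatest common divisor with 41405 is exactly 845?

7605

41405 = 845·49. Any k with gcd(k, 41405) = 845 is a multiple of 845, say 845s, with s coprime to 49.
Need s > 6760/845, so s ≥ 9. First s ≥ 9 with gcd(s, 49) = 1 is s = 9. Thus k = 845·9 = 7605.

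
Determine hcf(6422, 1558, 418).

gcd(6422, 1558): 6422 = 4·1558 + 190; 1558 = 8·190 + 38; 190 = 5·38 + 0 → 38
gcd(38, 418): 418 = 11·38 + 0 → 38

38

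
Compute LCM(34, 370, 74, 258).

811410

lcm(34, 370) = 34·370/gcd = 12580/2 = 6290
lcm(6290, 74) = 6290·74/gcd = 465460/74 = 6290
lcm(6290, 258) = 6290·258/gcd = 1622820/2 = 811410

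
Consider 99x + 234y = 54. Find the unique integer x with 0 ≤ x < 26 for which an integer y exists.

10

Euclid: 234 = 2·99 + 36; 99 = 2·36 + 27; 36 = 1·27 + 9; 27 = 3·9 + 0 → gcd = 9; 54 = 9·6.
Back-substitution yields 99·(-7) + 234·(3) = 9, so one solution is x = -7·6 = -42, y = 3·6 = 18.
Solutions in x differ by 234/9 = 26; the one in [0, 26) is -42 mod 26 = 10.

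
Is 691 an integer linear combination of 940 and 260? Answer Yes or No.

No

gcd(940, 260): 940 = 3·260 + 160; 260 = 1·160 + 100; 160 = 1·100 + 60; 100 = 1·60 + 40; 60 = 1·40 + 20; 40 = 2·20 + 0 → 20
20 does not divide 691, so a solution does not exist.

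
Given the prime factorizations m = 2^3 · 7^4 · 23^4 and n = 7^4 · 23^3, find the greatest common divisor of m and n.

min exponent per shared prime: 7^4 · 23^3 = 29212967

29212967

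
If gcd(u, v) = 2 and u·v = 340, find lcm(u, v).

170

For any two positive integers, gcd × lcm equals their product. Hence lcm = 340 / 2 = 170.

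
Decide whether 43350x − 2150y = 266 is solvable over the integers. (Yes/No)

No

By Bézout, 43350x − 2150y = 266 has integer solutions iff gcd(43350, 2150) | 266.
Euclid: 43350 = 20·2150 + 350; 2150 = 6·350 + 50; 350 = 7·50 + 0. gcd = 50; 266 mod 50 = 16. No.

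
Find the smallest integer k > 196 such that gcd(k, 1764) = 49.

Multiples of 49 above 196: 49·5, 49·6, … . Need the cofactor coprime to 1764/49 = 36.
Checking s = 5, 6, … the first with gcd(s, 36) = 1 is s = 5, giving 245.

245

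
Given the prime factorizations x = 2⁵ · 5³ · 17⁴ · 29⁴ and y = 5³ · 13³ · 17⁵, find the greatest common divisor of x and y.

min exponent per shared prime: 5³ · 17⁴ = 10440125

10440125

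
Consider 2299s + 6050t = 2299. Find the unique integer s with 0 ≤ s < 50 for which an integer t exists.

1

Euclid: 6050 = 2·2299 + 1452; 2299 = 1·1452 + 847; 1452 = 1·847 + 605; 847 = 1·605 + 242; 605 = 2·242 + 121; 242 = 2·121 + 0 → gcd = 121; 2299 = 121·19.
Back-substitution yields 2299·(-21) + 6050·(8) = 121, so one solution is s = -21·19 = -399, t = 8·19 = 152.
Solutions in s differ by 6050/121 = 50; the one in [0, 50) is -399 mod 50 = 1.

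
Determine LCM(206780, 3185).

2688140

gcd first: 206780 = 64·3185 + 2940; 3185 = 1·2940 + 245; 2940 = 12·245 + 0 → gcd = 245
lcm = 206780·3185/gcd = 658594300/245 = 2688140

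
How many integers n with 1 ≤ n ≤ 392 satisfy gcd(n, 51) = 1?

246

Prime factors of 51: 3, 17. Count integers ≤ 392 divisible by none of them.
By inclusion–exclusion: 392 − ⌊392/3⌋ − ⌊392/17⌋ + ⌊392/51⌋ = 246.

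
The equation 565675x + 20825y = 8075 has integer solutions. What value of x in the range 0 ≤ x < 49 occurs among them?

33

Reduce mod 20825: 565675x ≡ 8075 (mod 20825). With g = gcd(565675, 20825) = 425 dividing 8075, divide through: 1331x ≡ 19 (mod 49).
Since gcd(1331, 49) = 1, x ≡ 19·(1331)⁻¹ ≡ 33 (mod 49). Smallest non-negative: 33.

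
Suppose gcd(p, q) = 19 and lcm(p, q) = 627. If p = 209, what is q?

Using pq = gcd(p,q)·lcm(p,q) = 19·627 = 11913, we get q = 11913/209 = 57.

57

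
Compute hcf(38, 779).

19

Euclid: 779 = 20·38 + 19; 38 = 2·19 + 0. Last nonzero remainder: 19.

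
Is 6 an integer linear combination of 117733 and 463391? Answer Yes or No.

gcd(117733, 463391): 463391 = 3·117733 + 110192; 117733 = 1·110192 + 7541; 110192 = 14·7541 + 4618; 7541 = 1·4618 + 2923; 4618 = 1·2923 + 1695; 2923 = 1·1695 + 1228; 1695 = 1·1228 + 467; 1228 = 2·467 + 294; 467 = 1·294 + 173; 294 = 1·173 + 121; 173 = 1·121 + 52; 121 = 2·52 + 17; 52 = 3·17 + 1; 17 = 17·1 + 0 → 1
1 divides 6, so a solution exists.

Yes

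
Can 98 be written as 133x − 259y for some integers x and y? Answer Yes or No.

Yes

gcd(133, 259): 259 = 1·133 + 126; 133 = 1·126 + 7; 126 = 18·7 + 0 → 7
7 divides 98, so a solution exists.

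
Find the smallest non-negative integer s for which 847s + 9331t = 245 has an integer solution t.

474

Euclid: 9331 = 11·847 + 14; 847 = 60·14 + 7; 14 = 2·7 + 0 → gcd = 7; 245 = 7·35.
Back-substitution yields 847·(661) + 9331·(-60) = 7, so one solution is s = 661·35 = 23135, t = -60·35 = -2100.
Solutions in s differ by 9331/7 = 1333; the one in [0, 1333) is 23135 mod 1333 = 474.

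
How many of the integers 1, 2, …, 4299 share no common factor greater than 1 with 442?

1869

Prime factors of 442: 2, 13, 17. Count integers ≤ 4299 divisible by none of them.
By inclusion–exclusion: 4299 − ⌊4299/2⌋ − ⌊4299/13⌋ − ⌊4299/17⌋ + ⌊4299/26⌋ + ⌊4299/34⌋ + ⌊4299/221⌋ − ⌊4299/442⌋ = 1869.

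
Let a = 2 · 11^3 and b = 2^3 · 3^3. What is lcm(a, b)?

max exponent per prime: 2^3 · 3^3 · 11^3 = 287496

287496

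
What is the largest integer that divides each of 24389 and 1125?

1

24389 = 29³
1125 = 3² · 5³
Common: 1 = 1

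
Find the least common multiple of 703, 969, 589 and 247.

14448759

703 = 19 · 37; 969 = 3 · 17 · 19; 589 = 19 · 31; 247 = 13 · 19
lcm takes max exponent of each prime: 3 · 13 · 17 · 19 · 31 · 37 = 14448759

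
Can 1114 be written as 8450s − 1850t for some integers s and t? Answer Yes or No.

By Bézout, 8450s − 1850t = 1114 has integer solutions iff gcd(8450, 1850) | 1114.
Euclid: 8450 = 4·1850 + 1050; 1850 = 1·1050 + 800; 1050 = 1·800 + 250; 800 = 3·250 + 50; 250 = 5·50 + 0. gcd = 50; 1114 mod 50 = 14. No.

No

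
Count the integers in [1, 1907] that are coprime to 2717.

1517

2717 = 11·13·19. Inclusion–exclusion on these primes:
1907 − ⌊1907/11⌋ − ⌊1907/13⌋ − ⌊1907/19⌋ + ⌊1907/143⌋ + ⌊1907/209⌋ + ⌊1907/247⌋ − ⌊1907/2717⌋ = 1517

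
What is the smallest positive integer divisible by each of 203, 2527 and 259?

203 = 7 · 29; 2527 = 7 · 19²; 259 = 7 · 37
lcm takes max exponent of each prime: 7 · 19² · 29 · 37 = 2711471

2711471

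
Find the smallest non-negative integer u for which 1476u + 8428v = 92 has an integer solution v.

1616

Reduce mod 8428: 1476u ≡ 92 (mod 8428). With g = gcd(1476, 8428) = 4 dividing 92, divide through: 369u ≡ 23 (mod 2107).
Since gcd(369, 2107) = 1, u ≡ 23·(369)⁻¹ ≡ 1616 (mod 2107). Smallest non-negative: 1616.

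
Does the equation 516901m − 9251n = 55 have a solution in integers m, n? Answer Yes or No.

gcd(516901, 9251): 516901 = 55·9251 + 8096; 9251 = 1·8096 + 1155; 8096 = 7·1155 + 11; 1155 = 105·11 + 0 → 11
11 divides 55, so a solution exists.

Yes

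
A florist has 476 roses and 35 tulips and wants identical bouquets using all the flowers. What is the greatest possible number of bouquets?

7

Euclid: 476 = 13·35 + 21; 35 = 1·21 + 14; 21 = 1·14 + 7; 14 = 2·7 + 0. Last nonzero remainder: 7.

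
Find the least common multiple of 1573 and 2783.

36179

1573 = 11² · 13; 2783 = 11² · 23
max exponents: 11² · 13 · 23 = 36179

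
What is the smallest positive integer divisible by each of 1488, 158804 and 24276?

119508903024

1488 = 2⁴ · 3 · 31; 158804 = 2² · 29 · 37²; 24276 = 2² · 3 · 7 · 17²
lcm takes max exponent of each prime: 2⁴ · 3 · 7 · 17² · 29 · 31 · 37² = 119508903024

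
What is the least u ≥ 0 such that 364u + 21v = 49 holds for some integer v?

Reduce mod 21: 364u ≡ 49 (mod 21). With g = gcd(364, 21) = 7 dividing 49, divide through: 52u ≡ 7 (mod 3).
Since gcd(52, 3) = 1, u ≡ 7·(52)⁻¹ ≡ 1 (mod 3). Smallest non-negative: 1.

1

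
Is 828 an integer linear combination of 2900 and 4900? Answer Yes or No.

No

gcd(2900, 4900): 4900 = 1·2900 + 2000; 2900 = 1·2000 + 900; 2000 = 2·900 + 200; 900 = 4·200 + 100; 200 = 2·100 + 0 → 100
100 does not divide 828, so a solution does not exist.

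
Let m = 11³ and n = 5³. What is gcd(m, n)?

min exponent per shared prime: (none) = 1

1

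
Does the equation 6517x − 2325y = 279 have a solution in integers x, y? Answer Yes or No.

By Bézout, 6517x − 2325y = 279 has integer solutions iff gcd(6517, 2325) | 279.
Euclid: 6517 = 2·2325 + 1867; 2325 = 1·1867 + 458; 1867 = 4·458 + 35; 458 = 13·35 + 3; 35 = 11·3 + 2; 3 = 1·2 + 1; 2 = 2·1 + 0. gcd = 1; 279 mod 1 = 0. Yes.

Yes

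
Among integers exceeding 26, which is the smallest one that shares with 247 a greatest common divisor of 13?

39

247 = 13·19. Any x with gcd(x, 247) = 13 is a multiple of 13, say 13s, with s coprime to 19.
Need s > 26/13, so s ≥ 3. First s ≥ 3 with gcd(s, 19) = 1 is s = 3. Thus x = 13·3 = 39.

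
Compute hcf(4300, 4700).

100

Euclid: 4700 = 1·4300 + 400; 4300 = 10·400 + 300; 400 = 1·300 + 100; 300 = 3·100 + 0. Last nonzero remainder: 100.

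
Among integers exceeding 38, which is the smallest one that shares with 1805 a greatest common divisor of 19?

57

gcd(x, 1805) = 19 forces 19 | x; write x = 19s. Then gcd(19s, 19·95) = 19·gcd(s, 95), so need gcd(s, 95) = 1.
19s > 38 gives s ≥ 3. The least s ≥ 3 coprime to 95 is 3, so x = 19·3 = 57.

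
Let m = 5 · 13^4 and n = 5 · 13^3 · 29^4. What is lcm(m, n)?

max exponent per prime: 5 · 13^4 · 29^4 = 101003263205

101003263205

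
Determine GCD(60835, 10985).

60835 = 5 · 23³
10985 = 5 · 13³
Common: 5 = 5

5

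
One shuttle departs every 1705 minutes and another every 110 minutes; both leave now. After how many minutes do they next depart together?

3410

gcd first: 1705 = 15·110 + 55; 110 = 2·55 + 0 → gcd = 55
lcm = 1705·110/gcd = 187550/55 = 3410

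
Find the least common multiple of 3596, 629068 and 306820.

51580430660

3596 = 2² · 29 · 31; 629068 = 2² · 11 · 17 · 29²; 306820 = 2² · 5 · 23² · 29
lcm takes max exponent of each prime: 2² · 5 · 11 · 17 · 23² · 29² · 31 = 51580430660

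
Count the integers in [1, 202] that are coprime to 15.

108

Prime factors of 15: 3, 5. Count integers ≤ 202 divisible by none of them.
By inclusion–exclusion: 202 − ⌊202/3⌋ − ⌊202/5⌋ + ⌊202/15⌋ = 108.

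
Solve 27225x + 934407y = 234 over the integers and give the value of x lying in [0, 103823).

58793

Euclid: 934407 = 34·27225 + 8757; 27225 = 3·8757 + 954; 8757 = 9·954 + 171; 954 = 5·171 + 99; 171 = 1·99 + 72; 99 = 1·72 + 27; 72 = 2·27 + 18; 27 = 1·18 + 9; 18 = 2·9 + 0 → gcd = 9; 234 = 9·26.
Back-substitution yields 27225·(38200) + 934407·(-1113) = 9, so one solution is x = 38200·26 = 993200, y = -1113·26 = -28938.
Solutions in x differ by 934407/9 = 103823; the one in [0, 103823) is 993200 mod 103823 = 58793.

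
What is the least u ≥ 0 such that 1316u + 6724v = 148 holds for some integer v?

Euclid: 6724 = 5·1316 + 144; 1316 = 9·144 + 20; 144 = 7·20 + 4; 20 = 5·4 + 0 → gcd = 4; 148 = 4·37.
Back-substitution yields 1316·(-327) + 6724·(64) = 4, so one solution is u = -327·37 = -12099, v = 64·37 = 2368.
Solutions in u differ by 6724/4 = 1681; the one in [0, 1681) is -12099 mod 1681 = 1349.

1349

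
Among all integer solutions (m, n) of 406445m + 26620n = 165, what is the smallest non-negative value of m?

gcd(406445, 26620) = 5 (Euclid: 406445 = 15·26620 + 7145; 26620 = 3·7145 + 5185; 7145 = 1·5185 + 1960; 5185 = 2·1960 + 1265; 1960 = 1·1265 + 695; 1265 = 1·695 + 570; 695 = 1·570 + 125; 570 = 4·125 + 70; 125 = 1·70 + 55; 70 = 1·55 + 15; 55 = 3·15 + 10; 15 = 1·10 + 5; 10 = 2·5 + 0), and 5 | 165.
Extended Euclid: 406445·(-1915) + 26620·(29239) = 5. Scale by 33: m₀ = -63195.
General solution m = m₀ + 5324t; reducing mod 5324 gives m = 693 (and n = -10581).

693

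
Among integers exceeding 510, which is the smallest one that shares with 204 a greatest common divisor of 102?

gcd(t, 204) = 102 forces 102 | t; write t = 102s. Then gcd(102s, 102·2) = 102·gcd(s, 2), so need gcd(s, 2) = 1.
102s > 510 gives s ≥ 6. The least s ≥ 6 coprime to 2 is 7, so t = 102·7 = 714.

714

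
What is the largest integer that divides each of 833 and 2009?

833 = 7² · 17
2009 = 7² · 41
Common: 7² = 49

49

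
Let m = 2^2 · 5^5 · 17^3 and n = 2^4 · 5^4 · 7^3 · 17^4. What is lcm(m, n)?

1432385150000

max exponent per prime: 2^4 · 5^5 · 7^3 · 17^4 = 1432385150000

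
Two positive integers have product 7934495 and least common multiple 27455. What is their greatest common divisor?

289

gcd·lcm = product, so gcd = 7934495/27455 = 289.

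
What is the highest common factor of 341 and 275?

11

341 = 11 · 31
275 = 5² · 11
Common: 11 = 11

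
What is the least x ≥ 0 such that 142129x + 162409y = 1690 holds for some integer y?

80

Reduce mod 162409: 142129x ≡ 1690 (mod 162409). With g = gcd(142129, 162409) = 169 dividing 1690, divide through: 841x ≡ 10 (mod 961).
Since gcd(841, 961) = 1, x ≡ 10·(841)⁻¹ ≡ 80 (mod 961). Smallest non-negative: 80.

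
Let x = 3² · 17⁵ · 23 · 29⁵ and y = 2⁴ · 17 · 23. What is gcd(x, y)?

min exponent per shared prime: 17 · 23 = 391

391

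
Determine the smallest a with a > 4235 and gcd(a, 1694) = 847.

5929

1694 = 847·2. Any a with gcd(a, 1694) = 847 is a multiple of 847, say 847s, with s coprime to 2.
Need s > 4235/847, so s ≥ 6. First s ≥ 6 with gcd(s, 2) = 1 is s = 7. Thus a = 847·7 = 5929.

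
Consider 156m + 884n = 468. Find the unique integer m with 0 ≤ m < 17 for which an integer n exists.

gcd(156, 884) = 52 (Euclid: 884 = 5·156 + 104; 156 = 1·104 + 52; 104 = 2·52 + 0), and 52 | 468.
Extended Euclid: 156·(6) + 884·(-1) = 52. Scale by 9: m₀ = 54.
General solution m = m₀ + 17t; reducing mod 17 gives m = 3 (and n = 0).

3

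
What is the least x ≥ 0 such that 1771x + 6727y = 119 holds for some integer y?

642

gcd(1771, 6727) = 7 (Euclid: 6727 = 3·1771 + 1414; 1771 = 1·1414 + 357; 1414 = 3·357 + 343; 357 = 1·343 + 14; 343 = 24·14 + 7; 14 = 2·7 + 0), and 7 | 119.
Extended Euclid: 1771·(-471) + 6727·(124) = 7. Scale by 17: x₀ = -8007.
General solution x = x₀ + 961t; reducing mod 961 gives x = 642 (and y = -169).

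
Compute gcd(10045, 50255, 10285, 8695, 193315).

5

10045 = 5 · 7² · 41; 50255 = 5 · 19 · 23²; 10285 = 5 · 11² · 17; 8695 = 5 · 37 · 47; 193315 = 5 · 23 · 41²
gcd takes min exponent of each prime: 5 = 5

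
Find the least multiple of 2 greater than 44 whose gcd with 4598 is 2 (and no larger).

46

gcd(a, 4598) = 2 forces 2 | a; write a = 2s. Then gcd(2s, 2·2299) = 2·gcd(s, 2299), so need gcd(s, 2299) = 1.
2s > 44 gives s ≥ 23. The least s ≥ 23 coprime to 2299 is 23, so a = 2·23 = 46.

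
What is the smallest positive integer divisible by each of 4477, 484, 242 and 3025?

447700

4477 = 11² · 37; 484 = 2² · 11²; 242 = 2 · 11²; 3025 = 5² · 11²
lcm takes max exponent of each prime: 2² · 5² · 11² · 37 = 447700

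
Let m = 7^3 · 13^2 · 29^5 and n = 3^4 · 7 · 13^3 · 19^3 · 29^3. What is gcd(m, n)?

28852187

min exponent per shared prime: 7 · 13^2 · 29^3 = 28852187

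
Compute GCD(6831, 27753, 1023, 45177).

gcd(6831, 27753): 27753 = 4·6831 + 429; 6831 = 15·429 + 396; 429 = 1·396 + 33; 396 = 12·33 + 0 → 33
gcd(33, 1023): 1023 = 31·33 + 0 → 33
gcd(33, 45177): 45177 = 1369·33 + 0 → 33

33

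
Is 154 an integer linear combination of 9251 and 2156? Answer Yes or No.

Yes

By Bézout, 9251s + 2156t = 154 has integer solutions iff gcd(9251, 2156) | 154.
Euclid: 9251 = 4·2156 + 627; 2156 = 3·627 + 275; 627 = 2·275 + 77; 275 = 3·77 + 44; 77 = 1·44 + 33; 44 = 1·33 + 11; 33 = 3·11 + 0. gcd = 11; 154 mod 11 = 0. Yes.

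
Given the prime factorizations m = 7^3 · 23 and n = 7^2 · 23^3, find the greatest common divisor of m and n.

1127

min exponent per shared prime: 7^2 · 23 = 1127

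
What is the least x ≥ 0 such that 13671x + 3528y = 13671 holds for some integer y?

1

gcd(13671, 3528) = 441 (Euclid: 13671 = 3·3528 + 3087; 3528 = 1·3087 + 441; 3087 = 7·441 + 0), and 441 | 13671.
Extended Euclid: 13671·(-1) + 3528·(4) = 441. Scale by 31: x₀ = -31.
General solution x = x₀ + 8t; reducing mod 8 gives x = 1 (and y = 0).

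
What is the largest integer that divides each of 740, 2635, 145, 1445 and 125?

5

740 = 2² · 5 · 37; 2635 = 5 · 17 · 31; 145 = 5 · 29; 1445 = 5 · 17²; 125 = 5³
gcd takes min exponent of each prime: 5 = 5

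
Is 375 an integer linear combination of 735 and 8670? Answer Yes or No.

gcd(735, 8670): 8670 = 11·735 + 585; 735 = 1·585 + 150; 585 = 3·150 + 135; 150 = 1·135 + 15; 135 = 9·15 + 0 → 15
15 divides 375, so a solution exists.

Yes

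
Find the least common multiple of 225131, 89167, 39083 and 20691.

lcm(225131, 89167) = 225131·89167/gcd = 20074255877/19 = 1056539783
lcm(1056539783, 39083) = 1056539783·39083/gcd = 41292744338989/323 = 127841313743
lcm(127841313743, 20691) = 127841313743·20691/gcd = 2645164622656413/2299 = 1150571823687

1150571823687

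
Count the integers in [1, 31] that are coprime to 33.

Prime factors of 33: 3, 11. Count integers ≤ 31 divisible by none of them.
By inclusion–exclusion: 31 − ⌊31/3⌋ − ⌊31/11⌋ + ⌊31/33⌋ = 19.

19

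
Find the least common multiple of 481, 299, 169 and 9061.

100241843

481 = 13 · 37; 299 = 13 · 23; 169 = 13²; 9061 = 13 · 17 · 41
lcm takes max exponent of each prime: 13² · 17 · 23 · 37 · 41 = 100241843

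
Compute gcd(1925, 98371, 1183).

gcd(1925, 98371): 98371 = 51·1925 + 196; 1925 = 9·196 + 161; 196 = 1·161 + 35; 161 = 4·35 + 21; 35 = 1·21 + 14; 21 = 1·14 + 7; 14 = 2·7 + 0 → 7
gcd(7, 1183): 1183 = 169·7 + 0 → 7

7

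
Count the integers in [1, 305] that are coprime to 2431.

242

Prime factors of 2431: 11, 13, 17. Count integers ≤ 305 divisible by none of them.
By inclusion–exclusion: 305 − ⌊305/11⌋ − ⌊305/13⌋ − ⌊305/17⌋ + ⌊305/143⌋ + ⌊305/187⌋ + ⌊305/221⌋ − ⌊305/2431⌋ = 242.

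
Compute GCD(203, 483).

Euclid: 483 = 2·203 + 77; 203 = 2·77 + 49; 77 = 1·49 + 28; 49 = 1·28 + 21; 28 = 1·21 + 7; 21 = 3·7 + 0. Last nonzero remainder: 7.

7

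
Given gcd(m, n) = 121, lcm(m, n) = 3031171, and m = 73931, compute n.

4961

m·n = gcd·lcm = 121·3031171 = 366771691, so n = 366771691/73931 = 4961.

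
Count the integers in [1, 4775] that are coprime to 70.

1637

70 = 2·5·7. Inclusion–exclusion on these primes:
4775 − ⌊4775/2⌋ − ⌊4775/5⌋ − ⌊4775/7⌋ + ⌊4775/10⌋ + ⌊4775/14⌋ + ⌊4775/35⌋ − ⌊4775/70⌋ = 1637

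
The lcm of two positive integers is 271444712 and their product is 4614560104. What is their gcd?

17

gcd·lcm = product, so gcd = 4614560104/271444712 = 17.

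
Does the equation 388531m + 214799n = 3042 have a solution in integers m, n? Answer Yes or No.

By Bézout, 388531m + 214799n = 3042 has integer solutions iff gcd(388531, 214799) | 3042.
Euclid: 388531 = 1·214799 + 173732; 214799 = 1·173732 + 41067; 173732 = 4·41067 + 9464; 41067 = 4·9464 + 3211; 9464 = 2·3211 + 3042; 3211 = 1·3042 + 169; 3042 = 18·169 + 0. gcd = 169; 3042 mod 169 = 0. Yes.

Yes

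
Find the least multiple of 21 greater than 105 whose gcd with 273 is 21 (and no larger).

126

273 = 21·13. Any m with gcd(m, 273) = 21 is a multiple of 21, say 21s, with s coprime to 13.
Need s > 105/21, so s ≥ 6. First s ≥ 6 with gcd(s, 13) = 1 is s = 6. Thus m = 21·6 = 126.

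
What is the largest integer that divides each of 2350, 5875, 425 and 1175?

gcd(2350, 5875): 5875 = 2·2350 + 1175; 2350 = 2·1175 + 0 → 1175
gcd(1175, 425): 1175 = 2·425 + 325; 425 = 1·325 + 100; 325 = 3·100 + 25; 100 = 4·25 + 0 → 25
gcd(25, 1175): 1175 = 47·25 + 0 → 25

25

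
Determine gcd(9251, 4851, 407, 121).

gcd(9251, 4851): 9251 = 1·4851 + 4400; 4851 = 1·4400 + 451; 4400 = 9·451 + 341; 451 = 1·341 + 110; 341 = 3·110 + 11; 110 = 10·11 + 0 → 11
gcd(11, 407): 407 = 37·11 + 0 → 11
gcd(11, 121): 121 = 11·11 + 0 → 11

11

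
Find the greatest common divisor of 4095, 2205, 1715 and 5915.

4095 = 3² · 5 · 7 · 13; 2205 = 3² · 5 · 7²; 1715 = 5 · 7³; 5915 = 5 · 7 · 13²
gcd takes min exponent of each prime: 5 · 7 = 35

35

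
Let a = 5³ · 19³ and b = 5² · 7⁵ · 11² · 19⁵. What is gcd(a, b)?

min exponent per shared prime: 5² · 19³ = 171475

171475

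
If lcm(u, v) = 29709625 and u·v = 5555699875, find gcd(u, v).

187

gcd·lcm = product, so gcd = 5555699875/29709625 = 187.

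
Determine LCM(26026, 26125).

gcd first: 26125 = 1·26026 + 99; 26026 = 262·99 + 88; 99 = 1·88 + 11; 88 = 8·11 + 0 → gcd = 11
lcm = 26026·26125/gcd = 679929250/11 = 61811750

61811750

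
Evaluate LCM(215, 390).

16770

gcd first: 390 = 1·215 + 175; 215 = 1·175 + 40; 175 = 4·40 + 15; 40 = 2·15 + 10; 15 = 1·10 + 5; 10 = 2·5 + 0 → gcd = 5
lcm = 215·390/gcd = 83850/5 = 16770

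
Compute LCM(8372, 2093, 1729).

159068

8372 = 2² · 7 · 13 · 23; 2093 = 7 · 13 · 23; 1729 = 7 · 13 · 19
lcm takes max exponent of each prime: 2² · 7 · 13 · 19 · 23 = 159068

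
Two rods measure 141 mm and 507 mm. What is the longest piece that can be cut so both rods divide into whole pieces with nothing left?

Euclid: 507 = 3·141 + 84; 141 = 1·84 + 57; 84 = 1·57 + 27; 57 = 2·27 + 3; 27 = 9·3 + 0. Last nonzero remainder: 3.

3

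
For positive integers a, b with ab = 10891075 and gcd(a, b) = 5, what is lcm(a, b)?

2178215

Since gcd(a,b)·lcm(a,b) = ab, lcm = 10891075/5 = 2178215.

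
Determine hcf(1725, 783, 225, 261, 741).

3

gcd(1725, 783): 1725 = 2·783 + 159; 783 = 4·159 + 147; 159 = 1·147 + 12; 147 = 12·12 + 3; 12 = 4·3 + 0 → 3
gcd(3, 225): 225 = 75·3 + 0 → 3
gcd(3, 261): 261 = 87·3 + 0 → 3
gcd(3, 741): 741 = 247·3 + 0 → 3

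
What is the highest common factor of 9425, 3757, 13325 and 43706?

9425 = 5² · 13 · 29; 3757 = 13 · 17²; 13325 = 5² · 13 · 41; 43706 = 2 · 13 · 41²
gcd takes min exponent of each prime: 13 = 13

13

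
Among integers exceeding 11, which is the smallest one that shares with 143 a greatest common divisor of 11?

22

143 = 11·13. Any a with gcd(a, 143) = 11 is a multiple of 11, say 11s, with s coprime to 13.
Need s > 11/11, so s ≥ 2. First s ≥ 2 with gcd(s, 13) = 1 is s = 2. Thus a = 11·2 = 22.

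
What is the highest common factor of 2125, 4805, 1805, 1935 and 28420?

gcd(2125, 4805): 4805 = 2·2125 + 555; 2125 = 3·555 + 460; 555 = 1·460 + 95; 460 = 4·95 + 80; 95 = 1·80 + 15; 80 = 5·15 + 5; 15 = 3·5 + 0 → 5
gcd(5, 1805): 1805 = 361·5 + 0 → 5
gcd(5, 1935): 1935 = 387·5 + 0 → 5
gcd(5, 28420): 28420 = 5684·5 + 0 → 5

5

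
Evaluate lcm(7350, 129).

gcd first: 7350 = 56·129 + 126; 129 = 1·126 + 3; 126 = 42·3 + 0 → gcd = 3
lcm = 7350·129/gcd = 948150/3 = 316050

316050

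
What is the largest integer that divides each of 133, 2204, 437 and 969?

gcd(133, 2204): 2204 = 16·133 + 76; 133 = 1·76 + 57; 76 = 1·57 + 19; 57 = 3·19 + 0 → 19
gcd(19, 437): 437 = 23·19 + 0 → 19
gcd(19, 969): 969 = 51·19 + 0 → 19

19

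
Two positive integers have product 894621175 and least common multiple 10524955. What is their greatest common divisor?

gcd·lcm = product, so gcd = 894621175/10524955 = 85.

85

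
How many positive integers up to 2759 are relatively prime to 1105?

1918

1105 = 5·13·17. Inclusion–exclusion on these primes:
2759 − ⌊2759/5⌋ − ⌊2759/13⌋ − ⌊2759/17⌋ + ⌊2759/65⌋ + ⌊2759/85⌋ + ⌊2759/221⌋ − ⌊2759/1105⌋ = 1918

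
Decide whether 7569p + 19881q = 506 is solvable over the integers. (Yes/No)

By Bézout, 7569p + 19881q = 506 has integer solutions iff gcd(7569, 19881) | 506.
Euclid: 19881 = 2·7569 + 4743; 7569 = 1·4743 + 2826; 4743 = 1·2826 + 1917; 2826 = 1·1917 + 909; 1917 = 2·909 + 99; 909 = 9·99 + 18; 99 = 5·18 + 9; 18 = 2·9 + 0. gcd = 9; 506 mod 9 = 2. No.

No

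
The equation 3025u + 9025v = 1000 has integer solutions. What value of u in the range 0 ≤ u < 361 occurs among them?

60

Euclid: 9025 = 2·3025 + 2975; 3025 = 1·2975 + 50; 2975 = 59·50 + 25; 50 = 2·25 + 0 → gcd = 25; 1000 = 25·40.
Back-substitution yields 3025·(-179) + 9025·(60) = 25, so one solution is u = -179·40 = -7160, v = 60·40 = 2400.
Solutions in u differ by 9025/25 = 361; the one in [0, 361) is -7160 mod 361 = 60.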